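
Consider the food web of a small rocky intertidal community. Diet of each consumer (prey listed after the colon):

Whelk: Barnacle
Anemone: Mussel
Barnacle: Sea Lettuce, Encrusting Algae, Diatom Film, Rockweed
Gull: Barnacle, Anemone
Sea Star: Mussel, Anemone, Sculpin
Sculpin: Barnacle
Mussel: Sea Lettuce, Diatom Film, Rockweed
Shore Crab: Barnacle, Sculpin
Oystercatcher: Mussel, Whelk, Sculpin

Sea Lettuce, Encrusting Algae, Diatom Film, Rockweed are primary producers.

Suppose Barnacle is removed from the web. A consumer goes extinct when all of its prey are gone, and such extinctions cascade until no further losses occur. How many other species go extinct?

Remove Barnacle.
Round 1: Whelk (all prey gone), Sculpin (all prey gone) → extinct.
Round 2: Shore Crab (all prey gone) → extinct.
No further losses. Total secondary extinctions: 3.

3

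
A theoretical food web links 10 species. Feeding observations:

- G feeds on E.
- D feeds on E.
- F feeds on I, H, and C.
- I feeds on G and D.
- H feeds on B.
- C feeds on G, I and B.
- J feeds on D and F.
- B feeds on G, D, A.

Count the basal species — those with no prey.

2

Basal species (no prey listed): A, E.
Count: 2.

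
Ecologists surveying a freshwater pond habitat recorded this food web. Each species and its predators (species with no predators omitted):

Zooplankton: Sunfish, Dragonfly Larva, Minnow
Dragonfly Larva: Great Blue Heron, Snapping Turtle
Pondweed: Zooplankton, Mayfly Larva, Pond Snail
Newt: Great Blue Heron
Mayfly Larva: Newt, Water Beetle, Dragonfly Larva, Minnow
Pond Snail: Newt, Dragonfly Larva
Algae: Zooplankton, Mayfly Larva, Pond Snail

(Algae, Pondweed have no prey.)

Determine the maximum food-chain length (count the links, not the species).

One longest chain: Algae → Zooplankton → Dragonfly Larva → Great Blue Heron.
It has 4 species and 3 links.

3 links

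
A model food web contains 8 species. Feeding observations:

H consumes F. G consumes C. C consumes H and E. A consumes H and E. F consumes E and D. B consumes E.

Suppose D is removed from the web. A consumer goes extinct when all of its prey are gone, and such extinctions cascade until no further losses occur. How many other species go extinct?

Remove D.
Every predator of it retains at least one other prey: F still has E.
No consumer loses all prey, so no secondary extinctions occur.

0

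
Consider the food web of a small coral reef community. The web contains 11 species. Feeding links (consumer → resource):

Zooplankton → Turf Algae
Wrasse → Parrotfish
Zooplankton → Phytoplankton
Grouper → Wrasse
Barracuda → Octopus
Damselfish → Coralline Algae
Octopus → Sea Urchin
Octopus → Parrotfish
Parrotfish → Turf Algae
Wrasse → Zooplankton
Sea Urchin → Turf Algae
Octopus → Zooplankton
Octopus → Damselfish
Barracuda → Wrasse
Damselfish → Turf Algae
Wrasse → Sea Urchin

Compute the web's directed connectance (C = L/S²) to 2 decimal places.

The web has S = 11 species and L = 16 feeding links.
C = L / S² = 16 / 121 = 0.1322 ≈ 0.13.

C = 0.13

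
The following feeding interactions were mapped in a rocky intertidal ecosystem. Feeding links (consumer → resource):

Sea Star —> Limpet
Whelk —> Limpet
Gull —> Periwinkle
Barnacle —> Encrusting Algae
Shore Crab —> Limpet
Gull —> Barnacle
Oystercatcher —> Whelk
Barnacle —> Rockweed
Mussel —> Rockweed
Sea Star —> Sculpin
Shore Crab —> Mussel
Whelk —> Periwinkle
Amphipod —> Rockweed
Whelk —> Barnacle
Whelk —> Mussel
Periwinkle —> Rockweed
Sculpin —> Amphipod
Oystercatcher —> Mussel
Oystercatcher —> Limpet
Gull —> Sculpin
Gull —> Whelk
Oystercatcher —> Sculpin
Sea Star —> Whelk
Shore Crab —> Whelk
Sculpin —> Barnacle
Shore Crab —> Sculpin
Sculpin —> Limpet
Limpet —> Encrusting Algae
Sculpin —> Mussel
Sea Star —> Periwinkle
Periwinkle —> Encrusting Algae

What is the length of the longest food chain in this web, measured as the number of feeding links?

3 links

One longest chain: Rockweed → Mussel → Whelk → Shore Crab.
It has 4 species and 3 links.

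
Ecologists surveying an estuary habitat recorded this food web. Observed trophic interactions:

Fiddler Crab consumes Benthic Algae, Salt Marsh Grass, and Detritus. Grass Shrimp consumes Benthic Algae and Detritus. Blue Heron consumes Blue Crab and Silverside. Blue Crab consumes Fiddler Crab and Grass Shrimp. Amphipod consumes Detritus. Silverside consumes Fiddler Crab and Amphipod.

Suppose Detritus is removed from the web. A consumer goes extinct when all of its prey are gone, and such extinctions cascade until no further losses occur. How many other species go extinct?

1

Remove Detritus.
Round 1: Amphipod (all prey gone) → extinct.
No further losses. Total secondary extinctions: 1.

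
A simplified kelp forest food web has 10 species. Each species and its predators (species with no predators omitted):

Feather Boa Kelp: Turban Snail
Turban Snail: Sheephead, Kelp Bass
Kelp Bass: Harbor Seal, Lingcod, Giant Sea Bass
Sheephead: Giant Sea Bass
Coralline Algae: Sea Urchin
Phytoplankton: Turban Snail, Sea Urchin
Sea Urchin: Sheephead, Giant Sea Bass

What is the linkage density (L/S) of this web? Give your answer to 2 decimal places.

There are L = 12 links among S = 10 species.
L/S = 12/10 = 1.2000 ≈ 1.20.

L/S = 1.20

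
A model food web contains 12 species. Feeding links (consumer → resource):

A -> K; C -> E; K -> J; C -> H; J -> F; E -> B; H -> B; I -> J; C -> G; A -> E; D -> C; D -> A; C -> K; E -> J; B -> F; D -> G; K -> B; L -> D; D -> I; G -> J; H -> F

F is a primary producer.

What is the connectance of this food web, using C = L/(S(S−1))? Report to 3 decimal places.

The web has S = 12 species and L = 21 feeding links.
C = L / (S(S−1)) = 21 / 132 = 0.1591 ≈ 0.159.

C = 0.159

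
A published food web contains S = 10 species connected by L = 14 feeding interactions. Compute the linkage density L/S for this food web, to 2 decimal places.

L/S = 1.40

There are L = 14 links among S = 10 species.
L/S = 14/10 = 1.4000 ≈ 1.40.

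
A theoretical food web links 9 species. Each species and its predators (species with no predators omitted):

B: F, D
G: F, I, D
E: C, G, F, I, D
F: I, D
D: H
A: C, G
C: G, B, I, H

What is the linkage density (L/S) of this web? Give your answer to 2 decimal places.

There are L = 19 links among S = 9 species.
L/S = 19/9 = 2.1111 ≈ 2.11.

L/S = 2.11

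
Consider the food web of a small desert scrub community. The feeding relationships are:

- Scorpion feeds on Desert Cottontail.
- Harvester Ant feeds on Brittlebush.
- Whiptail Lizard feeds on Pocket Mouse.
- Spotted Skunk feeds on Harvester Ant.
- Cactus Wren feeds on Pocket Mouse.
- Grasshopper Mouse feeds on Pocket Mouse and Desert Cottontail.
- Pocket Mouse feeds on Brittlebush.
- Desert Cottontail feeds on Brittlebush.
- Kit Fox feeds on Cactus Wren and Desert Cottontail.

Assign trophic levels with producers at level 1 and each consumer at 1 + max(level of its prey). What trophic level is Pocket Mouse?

Brittlebush is a producer → level 1.
Pocket Mouse eats Brittlebush → level 2.

Trophic level 2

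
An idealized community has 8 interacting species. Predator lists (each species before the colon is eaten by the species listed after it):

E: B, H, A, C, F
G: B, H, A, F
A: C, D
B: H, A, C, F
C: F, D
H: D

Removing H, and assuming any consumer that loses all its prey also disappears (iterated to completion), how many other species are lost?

0

Remove H.
Every predator of it retains at least one other prey: D still has A, C.
No consumer loses all prey, so no secondary extinctions occur.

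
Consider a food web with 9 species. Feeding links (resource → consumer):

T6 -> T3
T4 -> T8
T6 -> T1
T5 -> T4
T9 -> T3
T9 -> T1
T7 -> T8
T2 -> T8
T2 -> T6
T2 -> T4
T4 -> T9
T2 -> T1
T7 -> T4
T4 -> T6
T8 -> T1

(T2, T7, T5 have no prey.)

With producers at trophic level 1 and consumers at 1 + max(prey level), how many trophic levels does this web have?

Producers (level 1): T2, T7, T5.
T2 → T4 → T6 → T3 gives T3 level 4.
No species has a prey at level 4, so no species reaches level 5.

4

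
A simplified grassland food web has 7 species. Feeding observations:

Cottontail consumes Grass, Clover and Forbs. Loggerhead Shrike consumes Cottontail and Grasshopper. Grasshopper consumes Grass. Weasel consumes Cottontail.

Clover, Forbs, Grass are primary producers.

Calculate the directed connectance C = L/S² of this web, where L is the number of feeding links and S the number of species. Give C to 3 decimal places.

C = 0.143

The web has S = 7 species and L = 7 feeding links.
C = L / S² = 7 / 49 = 0.1429 ≈ 0.143.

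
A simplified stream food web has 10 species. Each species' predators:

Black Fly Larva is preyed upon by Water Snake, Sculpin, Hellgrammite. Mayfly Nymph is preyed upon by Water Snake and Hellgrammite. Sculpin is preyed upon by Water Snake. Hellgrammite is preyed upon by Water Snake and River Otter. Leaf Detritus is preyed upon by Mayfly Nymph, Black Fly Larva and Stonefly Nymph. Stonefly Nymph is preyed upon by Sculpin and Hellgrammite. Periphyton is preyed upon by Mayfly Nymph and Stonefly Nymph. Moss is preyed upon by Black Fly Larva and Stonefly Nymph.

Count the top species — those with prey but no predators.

Top species (has prey, but nothing eats it): River Otter, Water Snake.
Count: 2.

2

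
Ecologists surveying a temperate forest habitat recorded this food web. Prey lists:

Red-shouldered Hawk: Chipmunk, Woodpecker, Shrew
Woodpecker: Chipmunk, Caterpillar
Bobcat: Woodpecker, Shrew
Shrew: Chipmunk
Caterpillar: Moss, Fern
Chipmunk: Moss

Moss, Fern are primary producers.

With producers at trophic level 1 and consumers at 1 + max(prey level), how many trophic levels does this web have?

Producers (level 1): Moss, Fern.
Moss → Chipmunk → Woodpecker → Red-shouldered Hawk gives Red-shouldered Hawk level 4.
No species has a prey at level 4, so no species reaches level 5.

4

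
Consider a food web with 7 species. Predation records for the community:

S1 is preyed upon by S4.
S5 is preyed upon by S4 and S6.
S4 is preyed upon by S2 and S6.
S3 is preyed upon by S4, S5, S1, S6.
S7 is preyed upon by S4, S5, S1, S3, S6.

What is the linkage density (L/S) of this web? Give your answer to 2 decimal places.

There are L = 14 links among S = 7 species.
L/S = 14/7 = 2.0000 ≈ 2.00.

L/S = 2.00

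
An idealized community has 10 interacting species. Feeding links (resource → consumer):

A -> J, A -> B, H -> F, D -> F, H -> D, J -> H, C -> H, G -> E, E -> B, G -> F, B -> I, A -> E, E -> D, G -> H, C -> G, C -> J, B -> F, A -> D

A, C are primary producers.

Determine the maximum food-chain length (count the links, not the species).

4 links

One longest chain: C → G → E → B → I.
It has 5 species and 4 links.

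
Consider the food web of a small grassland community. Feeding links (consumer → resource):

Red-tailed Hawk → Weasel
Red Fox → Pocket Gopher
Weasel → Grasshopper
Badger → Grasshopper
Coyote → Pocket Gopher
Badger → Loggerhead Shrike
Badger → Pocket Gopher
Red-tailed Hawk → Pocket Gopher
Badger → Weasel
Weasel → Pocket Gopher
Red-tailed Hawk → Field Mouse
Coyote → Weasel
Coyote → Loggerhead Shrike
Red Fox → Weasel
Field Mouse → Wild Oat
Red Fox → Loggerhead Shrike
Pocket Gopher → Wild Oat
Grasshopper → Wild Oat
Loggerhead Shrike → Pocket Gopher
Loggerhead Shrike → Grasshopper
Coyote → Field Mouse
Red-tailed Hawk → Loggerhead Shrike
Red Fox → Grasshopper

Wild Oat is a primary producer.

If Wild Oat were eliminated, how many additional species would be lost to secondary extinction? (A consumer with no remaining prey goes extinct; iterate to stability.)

Remove Wild Oat.
Round 1: Grasshopper (all prey gone), Pocket Gopher (all prey gone), Field Mouse (all prey gone) → extinct.
Round 2: Weasel (all prey gone), Loggerhead Shrike (all prey gone) → extinct.
Round 3: Coyote (all prey gone), Red Fox (all prey gone), Red-tailed Hawk (all prey gone), Badger (all prey gone) → extinct.
No further losses. Total secondary extinctions: 9.

9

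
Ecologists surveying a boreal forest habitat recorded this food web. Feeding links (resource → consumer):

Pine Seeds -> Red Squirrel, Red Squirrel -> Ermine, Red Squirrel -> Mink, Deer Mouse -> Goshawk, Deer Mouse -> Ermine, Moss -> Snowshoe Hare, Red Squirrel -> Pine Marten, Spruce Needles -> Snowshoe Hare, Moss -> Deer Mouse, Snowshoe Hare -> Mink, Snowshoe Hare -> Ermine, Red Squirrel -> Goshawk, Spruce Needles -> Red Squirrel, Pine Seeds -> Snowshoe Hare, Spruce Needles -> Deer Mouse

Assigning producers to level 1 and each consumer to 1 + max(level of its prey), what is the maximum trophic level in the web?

3

Producers (level 1): Pine Seeds, Spruce Needles, Moss.
Pine Seeds → Red Squirrel → Goshawk gives Goshawk level 3.
No species has a prey at level 3, so no species reaches level 4.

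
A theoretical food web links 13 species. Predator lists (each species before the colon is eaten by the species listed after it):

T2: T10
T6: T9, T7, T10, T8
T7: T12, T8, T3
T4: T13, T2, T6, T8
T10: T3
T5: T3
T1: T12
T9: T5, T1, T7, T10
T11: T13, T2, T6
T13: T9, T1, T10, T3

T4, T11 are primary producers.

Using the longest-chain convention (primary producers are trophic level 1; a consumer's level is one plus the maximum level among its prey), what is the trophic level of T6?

Trophic level 2

T4 is a producer → level 1.
T6 eats T4 (level 1); other prey at levels: T11 1 → level 2.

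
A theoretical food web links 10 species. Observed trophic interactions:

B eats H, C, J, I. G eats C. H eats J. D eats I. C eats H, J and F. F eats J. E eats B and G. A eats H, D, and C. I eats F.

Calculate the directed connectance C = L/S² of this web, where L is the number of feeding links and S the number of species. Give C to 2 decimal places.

The web has S = 10 species and L = 17 feeding links.
C = L / S² = 17 / 100 = 0.1700 ≈ 0.17.

C = 0.17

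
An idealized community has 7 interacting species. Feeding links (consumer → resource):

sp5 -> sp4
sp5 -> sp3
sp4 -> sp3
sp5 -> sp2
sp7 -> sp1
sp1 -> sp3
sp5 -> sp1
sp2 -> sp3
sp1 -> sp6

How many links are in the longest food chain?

One longest chain: sp6 → sp1 → sp5.
It has 3 species and 2 links.

2 links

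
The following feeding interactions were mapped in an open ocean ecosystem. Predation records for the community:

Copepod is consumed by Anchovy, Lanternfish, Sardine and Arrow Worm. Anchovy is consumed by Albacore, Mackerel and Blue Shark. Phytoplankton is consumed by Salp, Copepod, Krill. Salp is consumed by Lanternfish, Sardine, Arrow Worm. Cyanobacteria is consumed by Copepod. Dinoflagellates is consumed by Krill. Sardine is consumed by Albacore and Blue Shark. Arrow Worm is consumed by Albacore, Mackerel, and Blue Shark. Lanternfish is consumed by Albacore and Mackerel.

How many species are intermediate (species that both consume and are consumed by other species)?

Intermediate species (has both prey and predators): Salp, Copepod, Arrow Worm, Anchovy, Lanternfish, Sardine.
Count: 6.

6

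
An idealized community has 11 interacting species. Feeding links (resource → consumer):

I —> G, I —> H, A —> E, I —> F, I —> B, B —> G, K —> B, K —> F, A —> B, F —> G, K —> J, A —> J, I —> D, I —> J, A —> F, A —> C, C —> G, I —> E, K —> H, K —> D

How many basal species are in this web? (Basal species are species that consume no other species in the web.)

Basal species (no prey listed): I, A, K.
Count: 3.

3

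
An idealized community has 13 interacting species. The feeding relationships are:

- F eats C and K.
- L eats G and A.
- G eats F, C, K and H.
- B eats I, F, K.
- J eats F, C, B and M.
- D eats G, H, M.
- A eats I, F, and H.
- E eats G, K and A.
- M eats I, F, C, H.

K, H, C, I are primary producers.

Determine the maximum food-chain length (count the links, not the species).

One longest chain: K → F → G → D.
It has 4 species and 3 links.

3 links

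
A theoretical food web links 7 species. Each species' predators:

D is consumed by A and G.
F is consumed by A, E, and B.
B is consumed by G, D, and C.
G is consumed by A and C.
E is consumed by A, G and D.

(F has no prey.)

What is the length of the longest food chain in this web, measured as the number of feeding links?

One longest chain: F → E → D → G → A.
It has 5 species and 4 links.

4 links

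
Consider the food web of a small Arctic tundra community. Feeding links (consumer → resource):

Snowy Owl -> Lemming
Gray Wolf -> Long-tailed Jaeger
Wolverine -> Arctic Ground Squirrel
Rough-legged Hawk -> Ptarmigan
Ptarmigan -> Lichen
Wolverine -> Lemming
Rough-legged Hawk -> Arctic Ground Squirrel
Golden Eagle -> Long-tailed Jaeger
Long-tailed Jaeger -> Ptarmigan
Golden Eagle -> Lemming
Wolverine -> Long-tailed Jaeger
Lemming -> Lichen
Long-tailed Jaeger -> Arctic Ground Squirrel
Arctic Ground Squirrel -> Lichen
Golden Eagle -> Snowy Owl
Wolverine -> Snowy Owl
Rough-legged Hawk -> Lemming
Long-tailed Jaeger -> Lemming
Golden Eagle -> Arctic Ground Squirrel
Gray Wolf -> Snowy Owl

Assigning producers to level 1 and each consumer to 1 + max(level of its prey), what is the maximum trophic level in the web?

Producers (level 1): Lichen.
Lichen → Arctic Ground Squirrel → Long-tailed Jaeger → Golden Eagle gives Golden Eagle level 4.
No species has a prey at level 4, so no species reaches level 5.

4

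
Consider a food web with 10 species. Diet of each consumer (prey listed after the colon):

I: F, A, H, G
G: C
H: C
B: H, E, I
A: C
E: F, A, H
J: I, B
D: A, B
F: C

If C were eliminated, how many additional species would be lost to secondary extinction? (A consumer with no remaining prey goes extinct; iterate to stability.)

Remove C.
Round 1: F (all prey gone), A (all prey gone), H (all prey gone), G (all prey gone) → extinct.
Round 2: E (all prey gone), I (all prey gone) → extinct.
Round 3: B (all prey gone) → extinct.
Round 4: D (all prey gone), J (all prey gone) → extinct.
No further losses. Total secondary extinctions: 9.

9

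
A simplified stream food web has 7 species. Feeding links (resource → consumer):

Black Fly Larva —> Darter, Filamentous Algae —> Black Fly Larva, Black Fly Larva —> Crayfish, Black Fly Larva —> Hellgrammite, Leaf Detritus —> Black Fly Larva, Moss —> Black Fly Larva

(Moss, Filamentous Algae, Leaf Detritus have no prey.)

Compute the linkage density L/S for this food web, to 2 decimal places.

L/S = 0.86

There are L = 6 links among S = 7 species.
L/S = 6/7 = 0.8571 ≈ 0.86.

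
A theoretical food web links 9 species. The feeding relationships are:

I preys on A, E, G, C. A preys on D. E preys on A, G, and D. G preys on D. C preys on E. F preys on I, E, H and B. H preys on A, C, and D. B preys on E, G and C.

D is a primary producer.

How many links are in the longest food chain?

5 links

One longest chain: D → G → E → C → I → F.
It has 6 species and 5 links.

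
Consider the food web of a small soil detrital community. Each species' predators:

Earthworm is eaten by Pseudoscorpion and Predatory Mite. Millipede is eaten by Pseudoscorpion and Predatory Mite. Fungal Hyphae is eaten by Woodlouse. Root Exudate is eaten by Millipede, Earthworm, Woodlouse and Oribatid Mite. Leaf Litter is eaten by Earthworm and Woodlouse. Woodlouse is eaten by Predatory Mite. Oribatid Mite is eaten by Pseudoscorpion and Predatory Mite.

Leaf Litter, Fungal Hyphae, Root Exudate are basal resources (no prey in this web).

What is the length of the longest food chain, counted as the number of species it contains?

3 species

One longest chain: Root Exudate → Millipede → Pseudoscorpion.
It has 3 species and 2 links.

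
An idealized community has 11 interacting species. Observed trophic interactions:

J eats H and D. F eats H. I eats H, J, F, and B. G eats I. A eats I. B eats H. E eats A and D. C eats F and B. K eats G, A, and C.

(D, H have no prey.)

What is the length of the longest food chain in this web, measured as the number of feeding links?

4 links

One longest chain: H → B → I → A → K.
It has 5 species and 4 links.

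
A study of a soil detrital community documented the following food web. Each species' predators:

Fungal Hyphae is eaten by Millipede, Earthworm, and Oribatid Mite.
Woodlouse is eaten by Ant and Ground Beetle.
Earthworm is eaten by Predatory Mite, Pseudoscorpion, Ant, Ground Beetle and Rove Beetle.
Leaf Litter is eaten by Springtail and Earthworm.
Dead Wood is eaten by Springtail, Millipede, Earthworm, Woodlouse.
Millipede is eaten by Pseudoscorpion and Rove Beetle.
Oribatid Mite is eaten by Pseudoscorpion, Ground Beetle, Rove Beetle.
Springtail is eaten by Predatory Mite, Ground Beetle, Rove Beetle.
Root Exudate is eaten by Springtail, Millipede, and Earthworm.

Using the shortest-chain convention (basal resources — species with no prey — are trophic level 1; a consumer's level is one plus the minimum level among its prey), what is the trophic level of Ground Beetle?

Trophic level 3

Fungal Hyphae has no prey (basal) → level 1.
Oribatid Mite eats Fungal Hyphae → level 2.
Ground Beetle eats Oribatid Mite → level 3.
No prey of Ground Beetle is below level 2, so 3 is the minimum.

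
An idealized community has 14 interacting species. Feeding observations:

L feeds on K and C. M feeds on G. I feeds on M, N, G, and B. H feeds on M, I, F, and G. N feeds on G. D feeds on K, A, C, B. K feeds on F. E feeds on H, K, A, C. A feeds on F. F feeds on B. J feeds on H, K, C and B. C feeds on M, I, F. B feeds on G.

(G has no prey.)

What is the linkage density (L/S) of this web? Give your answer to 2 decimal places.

L/S = 2.21

There are L = 31 links among S = 14 species.
L/S = 31/14 = 2.2143 ≈ 2.21.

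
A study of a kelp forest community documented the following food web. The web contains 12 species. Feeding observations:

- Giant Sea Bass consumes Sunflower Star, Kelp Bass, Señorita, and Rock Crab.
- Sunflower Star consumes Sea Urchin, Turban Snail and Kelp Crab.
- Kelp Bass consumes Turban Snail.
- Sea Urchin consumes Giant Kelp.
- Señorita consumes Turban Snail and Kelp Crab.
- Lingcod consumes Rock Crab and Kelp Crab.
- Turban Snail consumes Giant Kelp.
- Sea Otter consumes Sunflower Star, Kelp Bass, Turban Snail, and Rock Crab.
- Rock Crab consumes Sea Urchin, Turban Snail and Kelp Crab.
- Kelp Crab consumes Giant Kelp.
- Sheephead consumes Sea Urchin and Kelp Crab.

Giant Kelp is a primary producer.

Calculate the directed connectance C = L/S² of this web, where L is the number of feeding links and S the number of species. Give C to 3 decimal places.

C = 0.167

The web has S = 12 species and L = 24 feeding links.
C = L / S² = 24 / 144 = 0.1667 ≈ 0.167.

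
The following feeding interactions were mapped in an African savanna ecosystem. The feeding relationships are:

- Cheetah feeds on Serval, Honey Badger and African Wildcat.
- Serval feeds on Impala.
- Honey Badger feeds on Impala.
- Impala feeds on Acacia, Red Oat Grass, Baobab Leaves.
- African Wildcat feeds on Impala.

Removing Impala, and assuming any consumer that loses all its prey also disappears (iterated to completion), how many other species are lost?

Remove Impala.
Round 1: African Wildcat (all prey gone), Honey Badger (all prey gone), Serval (all prey gone) → extinct.
Round 2: Cheetah (all prey gone) → extinct.
No further losses. Total secondary extinctions: 4.

4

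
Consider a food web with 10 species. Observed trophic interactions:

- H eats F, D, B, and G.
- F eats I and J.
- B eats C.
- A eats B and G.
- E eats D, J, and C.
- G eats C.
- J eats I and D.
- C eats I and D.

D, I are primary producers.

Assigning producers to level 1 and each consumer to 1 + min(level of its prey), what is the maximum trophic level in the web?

Producers (level 1): D, I.
Following each consumer down to its lowest-level prey: D → C → G → A (levels 1 through 4).
All prey of A (G 3, B 3) are at level 3 or above, so A is at level 1 + 3 = 4.
Every consumer has at least one prey at level 3 or below, so none exceeds level 4.

4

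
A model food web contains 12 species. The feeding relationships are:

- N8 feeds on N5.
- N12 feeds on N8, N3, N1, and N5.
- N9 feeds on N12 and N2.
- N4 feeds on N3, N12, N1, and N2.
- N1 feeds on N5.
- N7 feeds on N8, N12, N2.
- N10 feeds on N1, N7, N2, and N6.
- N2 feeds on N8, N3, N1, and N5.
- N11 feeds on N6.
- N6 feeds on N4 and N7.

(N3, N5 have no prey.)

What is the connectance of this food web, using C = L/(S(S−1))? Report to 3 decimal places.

C = 0.197

The web has S = 12 species and L = 26 feeding links.
C = L / (S(S−1)) = 26 / 132 = 0.1970 ≈ 0.197.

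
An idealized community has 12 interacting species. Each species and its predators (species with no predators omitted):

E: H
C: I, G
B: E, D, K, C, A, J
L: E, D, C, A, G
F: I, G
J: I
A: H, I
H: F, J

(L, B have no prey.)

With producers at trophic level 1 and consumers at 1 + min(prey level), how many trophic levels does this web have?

4

Producers (level 1): L, B.
Following each consumer down to its lowest-level prey: L → E → H → F (levels 1 through 4).
All prey of F (H 3) are at level 3 or above, so F is at level 1 + 3 = 4.
Every consumer has at least one prey at level 3 or below, so none exceeds level 4.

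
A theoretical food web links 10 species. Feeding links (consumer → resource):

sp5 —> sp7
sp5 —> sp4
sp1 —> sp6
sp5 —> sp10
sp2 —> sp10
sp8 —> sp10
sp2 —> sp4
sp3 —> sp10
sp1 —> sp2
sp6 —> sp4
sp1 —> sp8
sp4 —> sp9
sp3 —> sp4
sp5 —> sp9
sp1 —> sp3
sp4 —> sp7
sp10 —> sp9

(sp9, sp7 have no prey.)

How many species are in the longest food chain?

4 species

One longest chain: sp9 → sp4 → sp2 → sp1.
It has 4 species and 3 links.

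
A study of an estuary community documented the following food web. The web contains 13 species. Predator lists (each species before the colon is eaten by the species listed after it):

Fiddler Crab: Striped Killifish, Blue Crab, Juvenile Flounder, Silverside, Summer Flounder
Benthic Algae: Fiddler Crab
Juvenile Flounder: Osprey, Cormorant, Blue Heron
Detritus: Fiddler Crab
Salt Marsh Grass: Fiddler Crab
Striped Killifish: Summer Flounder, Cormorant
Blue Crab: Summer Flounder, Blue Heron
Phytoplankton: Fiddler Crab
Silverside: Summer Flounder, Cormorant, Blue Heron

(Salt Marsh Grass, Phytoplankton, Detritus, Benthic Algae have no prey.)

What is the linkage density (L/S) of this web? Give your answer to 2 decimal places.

L/S = 1.46

There are L = 19 links among S = 13 species.
L/S = 19/13 = 1.4615 ≈ 1.46.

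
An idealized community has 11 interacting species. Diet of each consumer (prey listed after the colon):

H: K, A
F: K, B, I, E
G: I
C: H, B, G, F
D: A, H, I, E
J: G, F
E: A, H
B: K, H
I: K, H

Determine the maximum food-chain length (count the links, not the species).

4 links

One longest chain: K → H → I → G → J.
It has 5 species and 4 links.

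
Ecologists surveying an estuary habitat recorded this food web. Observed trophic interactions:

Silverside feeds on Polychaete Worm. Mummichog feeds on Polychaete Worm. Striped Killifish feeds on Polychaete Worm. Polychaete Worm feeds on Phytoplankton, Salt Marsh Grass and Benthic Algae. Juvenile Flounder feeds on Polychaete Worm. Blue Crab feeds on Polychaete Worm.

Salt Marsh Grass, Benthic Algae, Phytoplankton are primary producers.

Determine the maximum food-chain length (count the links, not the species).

One longest chain: Salt Marsh Grass → Polychaete Worm → Striped Killifish.
It has 3 species and 2 links.

2 links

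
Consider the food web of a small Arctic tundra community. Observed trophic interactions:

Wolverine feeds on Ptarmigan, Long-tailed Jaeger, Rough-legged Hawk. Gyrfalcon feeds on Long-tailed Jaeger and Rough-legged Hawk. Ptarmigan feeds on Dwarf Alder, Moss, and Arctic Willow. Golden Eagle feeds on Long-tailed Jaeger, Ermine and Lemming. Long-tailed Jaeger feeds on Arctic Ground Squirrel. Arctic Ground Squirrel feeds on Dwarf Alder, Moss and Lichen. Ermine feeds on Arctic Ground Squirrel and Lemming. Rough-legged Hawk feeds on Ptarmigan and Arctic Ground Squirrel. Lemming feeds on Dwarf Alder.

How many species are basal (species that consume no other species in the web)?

Basal species (no prey listed): Moss, Dwarf Alder, Lichen, Arctic Willow.
Count: 4.

4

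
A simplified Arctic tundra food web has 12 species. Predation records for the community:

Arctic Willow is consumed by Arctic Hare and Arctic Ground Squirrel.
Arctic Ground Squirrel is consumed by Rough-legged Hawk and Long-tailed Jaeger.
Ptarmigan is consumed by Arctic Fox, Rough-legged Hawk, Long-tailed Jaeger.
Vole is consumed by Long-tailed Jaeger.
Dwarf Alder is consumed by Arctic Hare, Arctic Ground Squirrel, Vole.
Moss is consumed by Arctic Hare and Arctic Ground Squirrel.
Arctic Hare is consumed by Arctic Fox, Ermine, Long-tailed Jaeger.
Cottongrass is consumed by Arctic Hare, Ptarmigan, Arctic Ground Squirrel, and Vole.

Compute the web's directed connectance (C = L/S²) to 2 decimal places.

The web has S = 12 species and L = 20 feeding links.
C = L / S² = 20 / 144 = 0.1389 ≈ 0.14.

C = 0.14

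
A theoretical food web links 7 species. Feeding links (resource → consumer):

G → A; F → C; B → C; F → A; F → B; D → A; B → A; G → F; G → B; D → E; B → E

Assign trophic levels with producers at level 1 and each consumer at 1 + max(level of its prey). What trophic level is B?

G is a producer → level 1.
F eats G → level 2.
B eats F (level 2); other prey at levels: G 1 → level 3.

Trophic level 3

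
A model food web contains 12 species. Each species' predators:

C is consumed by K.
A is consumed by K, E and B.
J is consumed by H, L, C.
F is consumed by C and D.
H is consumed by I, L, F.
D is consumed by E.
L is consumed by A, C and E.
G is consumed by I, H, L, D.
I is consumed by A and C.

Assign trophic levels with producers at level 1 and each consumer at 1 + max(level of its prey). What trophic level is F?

G is a producer → level 1.
H eats G (level 1); other prey at levels: J 1 → level 2.
F eats H → level 3.

Trophic level 3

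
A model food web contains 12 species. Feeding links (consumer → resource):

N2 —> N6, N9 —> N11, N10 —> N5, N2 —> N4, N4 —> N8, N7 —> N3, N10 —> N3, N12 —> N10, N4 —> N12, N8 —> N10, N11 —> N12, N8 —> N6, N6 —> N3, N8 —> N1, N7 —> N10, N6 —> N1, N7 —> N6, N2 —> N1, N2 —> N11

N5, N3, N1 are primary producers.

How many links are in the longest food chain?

4 links

One longest chain: N5 → N10 → N12 → N4 → N2.
It has 5 species and 4 links.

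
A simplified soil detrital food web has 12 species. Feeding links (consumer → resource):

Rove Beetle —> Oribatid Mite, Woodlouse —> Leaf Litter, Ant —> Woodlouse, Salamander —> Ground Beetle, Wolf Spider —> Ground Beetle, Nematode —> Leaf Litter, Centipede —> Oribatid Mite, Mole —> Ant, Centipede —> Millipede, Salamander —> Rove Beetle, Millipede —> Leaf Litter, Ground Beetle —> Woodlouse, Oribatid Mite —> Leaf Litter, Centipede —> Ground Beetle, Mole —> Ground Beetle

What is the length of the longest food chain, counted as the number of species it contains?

One longest chain: Leaf Litter → Woodlouse → Ground Beetle → Mole.
It has 4 species and 3 links.

4 species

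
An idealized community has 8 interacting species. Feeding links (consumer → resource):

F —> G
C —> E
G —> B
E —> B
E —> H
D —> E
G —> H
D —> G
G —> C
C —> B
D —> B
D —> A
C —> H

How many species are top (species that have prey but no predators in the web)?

Top species (has prey, but nothing eats it): F, D.
Count: 2.

2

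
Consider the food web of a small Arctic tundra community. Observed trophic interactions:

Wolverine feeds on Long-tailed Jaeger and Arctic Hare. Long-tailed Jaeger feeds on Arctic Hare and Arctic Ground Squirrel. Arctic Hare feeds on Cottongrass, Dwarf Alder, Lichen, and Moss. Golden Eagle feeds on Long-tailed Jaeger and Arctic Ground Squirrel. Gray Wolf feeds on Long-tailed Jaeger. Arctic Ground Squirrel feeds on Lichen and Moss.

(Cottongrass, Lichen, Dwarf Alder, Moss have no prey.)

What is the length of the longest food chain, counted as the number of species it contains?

4 species

One longest chain: Lichen → Arctic Ground Squirrel → Long-tailed Jaeger → Gray Wolf.
It has 4 species and 3 links.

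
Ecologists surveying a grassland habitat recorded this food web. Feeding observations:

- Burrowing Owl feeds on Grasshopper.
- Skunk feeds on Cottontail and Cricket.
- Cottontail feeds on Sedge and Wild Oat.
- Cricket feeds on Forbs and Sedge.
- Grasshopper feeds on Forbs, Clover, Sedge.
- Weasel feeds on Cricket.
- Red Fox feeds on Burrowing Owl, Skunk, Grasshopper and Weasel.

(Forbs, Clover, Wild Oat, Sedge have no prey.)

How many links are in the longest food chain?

One longest chain: Wild Oat → Cottontail → Skunk → Red Fox.
It has 4 species and 3 links.

3 links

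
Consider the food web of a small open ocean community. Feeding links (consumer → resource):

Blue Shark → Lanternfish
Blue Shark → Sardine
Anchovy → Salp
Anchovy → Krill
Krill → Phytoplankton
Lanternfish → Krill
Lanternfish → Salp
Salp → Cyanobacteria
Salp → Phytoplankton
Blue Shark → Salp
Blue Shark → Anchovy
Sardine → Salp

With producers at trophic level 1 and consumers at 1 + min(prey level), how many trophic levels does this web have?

Producers (level 1): Phytoplankton, Cyanobacteria.
Following each consumer down to its lowest-level prey: Phytoplankton → Salp → Sardine (levels 1 through 3).
All prey of Sardine (Salp 2) are at level 2 or above, so Sardine is at level 1 + 2 = 3.
Every consumer has at least one prey at level 2 or below, so none exceeds level 3.

3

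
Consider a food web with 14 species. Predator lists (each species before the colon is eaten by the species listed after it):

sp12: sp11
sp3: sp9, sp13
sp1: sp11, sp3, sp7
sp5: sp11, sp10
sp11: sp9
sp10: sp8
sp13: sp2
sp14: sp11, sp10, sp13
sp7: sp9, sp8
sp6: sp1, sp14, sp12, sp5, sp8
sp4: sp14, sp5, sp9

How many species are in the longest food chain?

5 species

One longest chain: sp6 → sp1 → sp3 → sp13 → sp2.
It has 5 species and 4 links.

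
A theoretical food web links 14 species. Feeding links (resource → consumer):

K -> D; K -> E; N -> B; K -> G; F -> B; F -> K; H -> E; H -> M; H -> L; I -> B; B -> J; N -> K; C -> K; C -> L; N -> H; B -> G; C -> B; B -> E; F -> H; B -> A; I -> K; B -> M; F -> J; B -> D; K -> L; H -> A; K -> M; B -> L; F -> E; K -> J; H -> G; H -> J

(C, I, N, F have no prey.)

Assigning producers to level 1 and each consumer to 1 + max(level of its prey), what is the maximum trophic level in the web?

Producers (level 1): C, I, N, F.
C → B → J gives J level 3.
No species has a prey at level 3, so no species reaches level 4.

3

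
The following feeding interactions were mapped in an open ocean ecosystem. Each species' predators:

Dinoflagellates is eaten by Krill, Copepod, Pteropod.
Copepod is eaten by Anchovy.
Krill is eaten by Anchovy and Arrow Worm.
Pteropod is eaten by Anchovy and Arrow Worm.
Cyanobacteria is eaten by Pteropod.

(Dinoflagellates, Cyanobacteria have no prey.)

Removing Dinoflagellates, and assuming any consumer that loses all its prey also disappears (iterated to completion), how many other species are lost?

Remove Dinoflagellates.
Round 1: Copepod (all prey gone), Krill (all prey gone) → extinct.
No further losses. Total secondary extinctions: 2.

2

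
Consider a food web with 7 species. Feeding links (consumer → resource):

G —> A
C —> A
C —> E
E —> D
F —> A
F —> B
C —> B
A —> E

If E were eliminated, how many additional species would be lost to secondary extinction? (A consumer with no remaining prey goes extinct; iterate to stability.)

Remove E.
Round 1: A (all prey gone) → extinct.
Round 2: G (all prey gone) → extinct.
No further losses. Total secondary extinctions: 2.

2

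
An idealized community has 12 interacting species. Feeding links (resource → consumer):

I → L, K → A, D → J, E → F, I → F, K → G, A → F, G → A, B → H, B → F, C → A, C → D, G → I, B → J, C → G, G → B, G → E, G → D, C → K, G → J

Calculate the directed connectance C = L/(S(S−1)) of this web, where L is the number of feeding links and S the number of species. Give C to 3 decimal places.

The web has S = 12 species and L = 20 feeding links.
C = L / (S(S−1)) = 20 / 132 = 0.1515 ≈ 0.152.

C = 0.152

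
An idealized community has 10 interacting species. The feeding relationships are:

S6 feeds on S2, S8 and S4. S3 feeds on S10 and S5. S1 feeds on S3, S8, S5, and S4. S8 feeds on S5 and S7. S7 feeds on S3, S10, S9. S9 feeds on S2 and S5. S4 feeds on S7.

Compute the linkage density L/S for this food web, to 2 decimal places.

L/S = 1.70

There are L = 17 links among S = 10 species.
L/S = 17/10 = 1.7000 ≈ 1.70.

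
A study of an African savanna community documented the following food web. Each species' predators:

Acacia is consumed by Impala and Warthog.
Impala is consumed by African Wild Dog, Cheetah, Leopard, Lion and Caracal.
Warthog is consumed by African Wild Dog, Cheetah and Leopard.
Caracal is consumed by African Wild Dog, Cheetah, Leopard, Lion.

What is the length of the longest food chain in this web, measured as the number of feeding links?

3 links

One longest chain: Acacia → Impala → Caracal → Lion.
It has 4 species and 3 links.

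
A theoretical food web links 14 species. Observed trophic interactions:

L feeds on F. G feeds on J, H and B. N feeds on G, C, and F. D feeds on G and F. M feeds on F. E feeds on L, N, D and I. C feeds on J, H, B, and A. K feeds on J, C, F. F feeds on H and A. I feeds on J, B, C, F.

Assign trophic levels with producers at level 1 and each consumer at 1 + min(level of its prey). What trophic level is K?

Trophic level 2

J is a producer → level 1.
K eats J → level 2.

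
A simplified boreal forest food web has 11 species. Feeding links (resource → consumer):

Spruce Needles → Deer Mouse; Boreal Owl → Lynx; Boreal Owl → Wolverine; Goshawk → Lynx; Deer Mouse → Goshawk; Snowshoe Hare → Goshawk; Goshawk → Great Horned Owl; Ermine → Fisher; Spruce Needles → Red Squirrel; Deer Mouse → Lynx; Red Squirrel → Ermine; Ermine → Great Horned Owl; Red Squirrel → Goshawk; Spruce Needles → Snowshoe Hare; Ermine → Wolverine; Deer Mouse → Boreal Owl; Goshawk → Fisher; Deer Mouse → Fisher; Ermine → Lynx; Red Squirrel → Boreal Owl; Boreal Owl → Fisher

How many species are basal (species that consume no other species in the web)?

1

Basal species (no prey listed): Spruce Needles.
Count: 1.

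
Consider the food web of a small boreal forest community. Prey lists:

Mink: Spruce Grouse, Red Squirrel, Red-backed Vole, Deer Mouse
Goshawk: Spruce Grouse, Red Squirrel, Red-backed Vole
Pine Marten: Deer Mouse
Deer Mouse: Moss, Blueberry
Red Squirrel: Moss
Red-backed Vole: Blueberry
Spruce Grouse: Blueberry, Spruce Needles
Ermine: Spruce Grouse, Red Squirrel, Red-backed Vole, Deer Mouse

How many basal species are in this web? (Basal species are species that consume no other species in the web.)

Basal species (no prey listed): Moss, Blueberry, Spruce Needles.
Count: 3.

3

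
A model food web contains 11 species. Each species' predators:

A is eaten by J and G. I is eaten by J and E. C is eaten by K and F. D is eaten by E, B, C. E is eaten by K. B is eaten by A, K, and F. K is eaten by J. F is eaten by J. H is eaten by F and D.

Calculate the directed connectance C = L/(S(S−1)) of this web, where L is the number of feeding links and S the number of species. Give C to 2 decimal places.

C = 0.15

The web has S = 11 species and L = 17 feeding links.
C = L / (S(S−1)) = 17 / 110 = 0.1545 ≈ 0.15.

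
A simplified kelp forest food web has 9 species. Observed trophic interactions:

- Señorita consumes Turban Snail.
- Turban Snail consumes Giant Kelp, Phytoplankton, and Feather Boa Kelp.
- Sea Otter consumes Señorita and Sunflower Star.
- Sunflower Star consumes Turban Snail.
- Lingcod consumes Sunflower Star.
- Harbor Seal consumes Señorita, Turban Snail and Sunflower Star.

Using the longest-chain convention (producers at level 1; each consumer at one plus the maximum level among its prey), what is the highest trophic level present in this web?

Producers (level 1): Giant Kelp, Phytoplankton, Feather Boa Kelp.
Giant Kelp → Turban Snail → Sunflower Star → Lingcod gives Lingcod level 4.
No species has a prey at level 4, so no species reaches level 5.

4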